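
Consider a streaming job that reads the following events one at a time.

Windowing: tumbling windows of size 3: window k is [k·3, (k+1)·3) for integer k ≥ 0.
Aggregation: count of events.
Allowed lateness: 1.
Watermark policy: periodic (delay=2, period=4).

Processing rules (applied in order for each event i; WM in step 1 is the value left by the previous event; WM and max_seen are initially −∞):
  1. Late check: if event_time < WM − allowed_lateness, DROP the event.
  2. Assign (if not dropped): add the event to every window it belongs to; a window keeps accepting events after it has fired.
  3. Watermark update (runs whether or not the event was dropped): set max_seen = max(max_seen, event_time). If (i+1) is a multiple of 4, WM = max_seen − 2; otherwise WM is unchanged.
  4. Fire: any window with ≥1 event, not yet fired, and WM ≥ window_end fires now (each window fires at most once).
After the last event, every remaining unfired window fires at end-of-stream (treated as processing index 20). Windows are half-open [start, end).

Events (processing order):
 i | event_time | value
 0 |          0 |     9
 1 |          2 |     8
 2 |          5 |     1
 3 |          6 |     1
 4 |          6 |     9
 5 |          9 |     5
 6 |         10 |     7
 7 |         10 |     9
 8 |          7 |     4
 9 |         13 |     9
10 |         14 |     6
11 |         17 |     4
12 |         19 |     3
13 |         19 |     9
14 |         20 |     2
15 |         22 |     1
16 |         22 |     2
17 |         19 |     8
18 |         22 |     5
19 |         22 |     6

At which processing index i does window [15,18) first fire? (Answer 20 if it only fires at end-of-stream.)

15

i=0 t=0 v=9: → [0,3); WM=−∞
i=1 t=2 v=8: → [0,3); WM=−∞
i=2 t=5 v=1: → [3,6); WM=−∞
i=3 t=6 v=1: → [6,9); WM=4; [0,3) fires=2
i=4 t=6 v=9: → [6,9); WM=4
i=5 t=9 v=5: → [9,12); WM=4
i=6 t=10 v=7: → [9,12); WM=4
i=7 t=10 v=9: → [9,12); WM=8; [3,6) fires=1
i=8 t=7 v=4: → [6,9); WM=8
i=9 t=13 v=9: → [12,15); WM=8
i=10 t=14 v=6: → [12,15); WM=8
i=11 t=17 v=4: → [15,18); WM=15; [6,9) fires=3 [9,12) fires=3 [12,15) fires=2
i=12 t=19 v=3: → [18,21); WM=15
i=13 t=19 v=9: → [18,21); WM=15
i=14 t=20 v=2: → [18,21); WM=15
i=15 t=22 v=1: → [21,24); WM=20; [15,18) fires=1
i=16 t=22 v=2: → [21,24); WM=20
i=17 t=19 v=8: → [18,21); WM=20
i=18 t=22 v=5: → [21,24); WM=20
i=19 t=22 v=6: → [21,24); WM=20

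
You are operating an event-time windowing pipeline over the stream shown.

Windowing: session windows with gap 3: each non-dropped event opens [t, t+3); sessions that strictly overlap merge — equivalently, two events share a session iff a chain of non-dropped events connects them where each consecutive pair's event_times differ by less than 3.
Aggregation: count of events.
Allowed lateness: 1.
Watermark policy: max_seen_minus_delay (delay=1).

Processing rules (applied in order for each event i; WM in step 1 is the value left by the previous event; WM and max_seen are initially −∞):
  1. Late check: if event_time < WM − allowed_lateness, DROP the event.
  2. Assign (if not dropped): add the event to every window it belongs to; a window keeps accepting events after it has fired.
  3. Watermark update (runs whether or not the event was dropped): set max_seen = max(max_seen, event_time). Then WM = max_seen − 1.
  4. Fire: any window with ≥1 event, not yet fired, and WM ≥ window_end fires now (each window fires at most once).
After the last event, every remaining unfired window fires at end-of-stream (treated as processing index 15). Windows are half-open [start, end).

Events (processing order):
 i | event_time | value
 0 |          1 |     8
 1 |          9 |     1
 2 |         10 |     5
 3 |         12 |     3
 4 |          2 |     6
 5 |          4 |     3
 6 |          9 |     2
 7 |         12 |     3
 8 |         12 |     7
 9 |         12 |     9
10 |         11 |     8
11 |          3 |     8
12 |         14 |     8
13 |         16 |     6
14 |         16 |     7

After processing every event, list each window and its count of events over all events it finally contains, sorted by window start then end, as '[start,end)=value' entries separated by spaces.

[1,4)=1 [9,19)=10

i=0 t=1 v=8: → [1,4); WM=0
i=1 t=9 v=1: → [9,12); WM=8
i=2 t=10 v=5: → [9,13); WM=9
i=3 t=12 v=3: → [9,15); WM=11
i=4 t=2 v=6: DROP (t<11-1); WM=11
i=5 t=4 v=3: DROP (t<11-1); WM=11
i=6 t=9 v=2: DROP (t<11-1); WM=11
i=7 t=12 v=3: → [9,15); WM=11
i=8 t=12 v=7: → [9,15); WM=11
i=9 t=12 v=9: → [9,15); WM=11
i=10 t=11 v=8: → [9,15); WM=11
i=11 t=3 v=8: DROP (t<11-1); WM=11
i=12 t=14 v=8: → [9,17); WM=13
i=13 t=16 v=6: → [9,19); WM=15
i=14 t=16 v=7: → [9,19); WM=15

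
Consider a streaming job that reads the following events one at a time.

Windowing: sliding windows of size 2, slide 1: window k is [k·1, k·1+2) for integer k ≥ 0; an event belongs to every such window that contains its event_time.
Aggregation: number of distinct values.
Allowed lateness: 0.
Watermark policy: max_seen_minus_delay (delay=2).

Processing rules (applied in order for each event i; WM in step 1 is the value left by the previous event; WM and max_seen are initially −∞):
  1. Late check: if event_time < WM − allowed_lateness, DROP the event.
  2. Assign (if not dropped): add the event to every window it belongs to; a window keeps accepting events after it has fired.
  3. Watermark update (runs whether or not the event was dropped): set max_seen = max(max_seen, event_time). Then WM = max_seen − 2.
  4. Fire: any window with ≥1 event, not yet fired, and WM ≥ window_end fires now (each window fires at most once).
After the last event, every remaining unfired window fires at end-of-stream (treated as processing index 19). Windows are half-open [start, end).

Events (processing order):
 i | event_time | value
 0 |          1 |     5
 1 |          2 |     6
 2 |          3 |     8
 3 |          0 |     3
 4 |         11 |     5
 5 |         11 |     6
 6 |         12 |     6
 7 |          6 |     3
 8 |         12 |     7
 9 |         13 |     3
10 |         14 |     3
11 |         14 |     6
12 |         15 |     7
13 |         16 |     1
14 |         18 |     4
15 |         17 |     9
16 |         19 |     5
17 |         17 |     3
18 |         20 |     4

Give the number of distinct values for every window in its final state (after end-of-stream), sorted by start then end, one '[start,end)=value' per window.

[0,2)=1 [1,3)=2 [2,4)=2 [3,5)=1 [10,12)=2 [11,13)=3 [12,14)=3 [13,15)=2 [14,16)=3 [15,17)=2 [16,18)=3 [17,19)=3 [18,20)=2 [19,21)=2 [20,22)=1

i=0 t=1 v=5: → [1,3),[0,2); WM=-1
i=1 t=2 v=6: → [2,4),[1,3); WM=0
i=2 t=3 v=8: → [3,5),[2,4); WM=1
i=3 t=0 v=3: DROP (t<1-0); WM=1
i=4 t=11 v=5: → [11,13),[10,12); WM=9; [0,2) fires=1 [1,3) fires=2 [2,4) fires=2 [3,5) fires=1
i=5 t=11 v=6: → [11,13),[10,12); WM=9
i=6 t=12 v=6: → [12,14),[11,13); WM=10
i=7 t=6 v=3: DROP (t<10-0); WM=10
i=8 t=12 v=7: → [12,14),[11,13); WM=10
i=9 t=13 v=3: → [13,15),[12,14); WM=11
i=10 t=14 v=3: → [14,16),[13,15); WM=12; [10,12) fires=2
i=11 t=14 v=6: → [14,16),[13,15); WM=12
i=12 t=15 v=7: → [15,17),[14,16); WM=13; [11,13) fires=3
i=13 t=16 v=1: → [16,18),[15,17); WM=14; [12,14) fires=3
i=14 t=18 v=4: → [18,20),[17,19); WM=16; [13,15) fires=2 [14,16) fires=3
i=15 t=17 v=9: → [17,19),[16,18); WM=16
i=16 t=19 v=5: → [19,21),[18,20); WM=17; [15,17) fires=2
i=17 t=17 v=3: → [17,19),[16,18); WM=17
i=18 t=20 v=4: → [20,22),[19,21); WM=18; [16,18) fires=3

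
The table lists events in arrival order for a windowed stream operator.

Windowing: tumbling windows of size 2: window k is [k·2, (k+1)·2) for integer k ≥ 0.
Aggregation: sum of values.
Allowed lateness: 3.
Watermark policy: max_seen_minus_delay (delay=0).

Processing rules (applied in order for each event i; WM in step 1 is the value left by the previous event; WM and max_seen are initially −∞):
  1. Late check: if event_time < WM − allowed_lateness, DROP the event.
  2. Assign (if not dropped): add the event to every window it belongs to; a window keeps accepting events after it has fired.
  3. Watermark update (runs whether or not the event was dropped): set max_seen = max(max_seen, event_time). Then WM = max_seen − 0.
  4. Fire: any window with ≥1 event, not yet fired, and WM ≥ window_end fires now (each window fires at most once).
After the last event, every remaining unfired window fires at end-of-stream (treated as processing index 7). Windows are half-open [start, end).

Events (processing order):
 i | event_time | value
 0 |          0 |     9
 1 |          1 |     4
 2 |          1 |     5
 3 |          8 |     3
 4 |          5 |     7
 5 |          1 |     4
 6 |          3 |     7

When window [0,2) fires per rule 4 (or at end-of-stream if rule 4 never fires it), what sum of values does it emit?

18

i=0 t=0 v=9: → [0,2); WM=0
i=1 t=1 v=4: → [0,2); WM=1
i=2 t=1 v=5: → [0,2); WM=1
i=3 t=8 v=3: → [8,10); WM=8; [0,2) fires=18
i=4 t=5 v=7: → [4,6); WM=8; [4,6) fires=7
i=5 t=1 v=4: DROP (t<8-3); WM=8
i=6 t=3 v=7: DROP (t<8-3); WM=8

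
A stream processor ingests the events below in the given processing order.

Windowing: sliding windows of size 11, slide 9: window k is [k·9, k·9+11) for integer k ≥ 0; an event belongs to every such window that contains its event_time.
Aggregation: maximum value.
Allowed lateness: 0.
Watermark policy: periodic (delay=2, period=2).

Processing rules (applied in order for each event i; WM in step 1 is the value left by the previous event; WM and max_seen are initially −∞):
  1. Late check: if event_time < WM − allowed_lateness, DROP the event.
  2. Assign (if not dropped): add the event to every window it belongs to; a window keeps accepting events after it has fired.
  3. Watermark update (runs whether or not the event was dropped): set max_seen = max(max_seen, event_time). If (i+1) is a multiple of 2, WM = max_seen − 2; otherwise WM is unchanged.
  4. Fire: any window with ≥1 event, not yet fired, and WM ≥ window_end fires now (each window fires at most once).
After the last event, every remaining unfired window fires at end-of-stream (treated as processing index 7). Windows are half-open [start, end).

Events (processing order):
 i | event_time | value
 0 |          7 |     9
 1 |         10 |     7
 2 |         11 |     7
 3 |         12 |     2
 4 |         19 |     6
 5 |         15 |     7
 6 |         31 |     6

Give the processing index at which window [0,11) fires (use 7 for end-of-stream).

5

i=0 t=7 v=9: → [0,11); WM=−∞
i=1 t=10 v=7: → [9,20),[0,11); WM=8
i=2 t=11 v=7: → [9,20); WM=8
i=3 t=12 v=2: → [9,20); WM=10
i=4 t=19 v=6: → [18,29),[9,20); WM=10
i=5 t=15 v=7: → [9,20); WM=17; [0,11) fires=9
i=6 t=31 v=6: → [27,38); WM=17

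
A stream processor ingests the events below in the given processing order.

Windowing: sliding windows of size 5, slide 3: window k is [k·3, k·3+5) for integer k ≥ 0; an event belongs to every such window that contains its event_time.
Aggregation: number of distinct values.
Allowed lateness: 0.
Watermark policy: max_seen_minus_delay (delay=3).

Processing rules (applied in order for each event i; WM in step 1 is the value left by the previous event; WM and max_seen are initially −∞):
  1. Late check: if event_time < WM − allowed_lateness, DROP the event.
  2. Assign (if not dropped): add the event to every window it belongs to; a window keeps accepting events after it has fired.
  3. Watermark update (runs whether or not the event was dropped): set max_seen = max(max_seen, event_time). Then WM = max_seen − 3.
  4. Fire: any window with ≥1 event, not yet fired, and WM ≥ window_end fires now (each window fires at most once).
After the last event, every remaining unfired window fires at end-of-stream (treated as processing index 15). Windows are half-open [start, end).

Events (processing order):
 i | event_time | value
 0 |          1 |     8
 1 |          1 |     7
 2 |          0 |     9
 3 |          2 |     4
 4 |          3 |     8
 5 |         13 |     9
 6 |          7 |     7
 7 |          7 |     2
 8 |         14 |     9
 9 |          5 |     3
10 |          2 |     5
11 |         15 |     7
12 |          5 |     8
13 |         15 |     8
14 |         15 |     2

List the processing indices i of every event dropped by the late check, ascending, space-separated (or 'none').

6 7 9 10 12

i=0 t=1 v=8: → [0,5); WM=-2
i=1 t=1 v=7: → [0,5); WM=-2
i=2 t=0 v=9: → [0,5); WM=-2
i=3 t=2 v=4: → [0,5); WM=-1
i=4 t=3 v=8: → [3,8),[0,5); WM=0
i=5 t=13 v=9: → [12,17),[9,14); WM=10; [0,5) fires=4 [3,8) fires=1
i=6 t=7 v=7: DROP (t<10-0); WM=10
i=7 t=7 v=2: DROP (t<10-0); WM=10
i=8 t=14 v=9: → [12,17); WM=11
i=9 t=5 v=3: DROP (t<11-0); WM=11
i=10 t=2 v=5: DROP (t<11-0); WM=11
i=11 t=15 v=7: → [15,20),[12,17); WM=12
i=12 t=5 v=8: DROP (t<12-0); WM=12
i=13 t=15 v=8: → [15,20),[12,17); WM=12
i=14 t=15 v=2: → [15,20),[12,17); WM=12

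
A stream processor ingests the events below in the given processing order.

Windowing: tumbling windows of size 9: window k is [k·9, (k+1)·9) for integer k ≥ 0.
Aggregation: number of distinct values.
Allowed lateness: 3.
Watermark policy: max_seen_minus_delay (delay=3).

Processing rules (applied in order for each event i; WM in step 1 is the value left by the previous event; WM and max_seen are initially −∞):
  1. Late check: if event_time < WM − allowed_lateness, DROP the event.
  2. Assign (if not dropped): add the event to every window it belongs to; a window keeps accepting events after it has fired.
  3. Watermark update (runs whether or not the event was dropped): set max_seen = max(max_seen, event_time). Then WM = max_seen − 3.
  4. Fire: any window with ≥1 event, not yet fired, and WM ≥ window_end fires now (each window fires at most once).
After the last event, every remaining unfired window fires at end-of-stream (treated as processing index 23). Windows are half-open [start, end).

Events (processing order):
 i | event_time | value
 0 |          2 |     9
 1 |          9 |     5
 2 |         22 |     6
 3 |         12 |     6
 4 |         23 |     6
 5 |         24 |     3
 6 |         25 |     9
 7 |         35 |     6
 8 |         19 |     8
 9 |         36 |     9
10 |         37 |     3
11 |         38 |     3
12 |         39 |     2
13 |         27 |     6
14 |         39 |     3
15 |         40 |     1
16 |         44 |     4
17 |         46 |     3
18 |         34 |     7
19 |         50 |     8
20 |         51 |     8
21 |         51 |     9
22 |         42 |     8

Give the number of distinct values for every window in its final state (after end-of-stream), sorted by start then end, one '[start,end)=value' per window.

i=0 t=2 v=9: → [0,9); WM=-1
i=1 t=9 v=5: → [9,18); WM=6
i=2 t=22 v=6: → [18,27); WM=19; [0,9) fires=1 [9,18) fires=1
i=3 t=12 v=6: DROP (t<19-3); WM=19
i=4 t=23 v=6: → [18,27); WM=20
i=5 t=24 v=3: → [18,27); WM=21
i=6 t=25 v=9: → [18,27); WM=22
i=7 t=35 v=6: → [27,36); WM=32; [18,27) fires=3
i=8 t=19 v=8: DROP (t<32-3); WM=32
i=9 t=36 v=9: → [36,45); WM=33
i=10 t=37 v=3: → [36,45); WM=34
i=11 t=38 v=3: → [36,45); WM=35
i=12 t=39 v=2: → [36,45); WM=36; [27,36) fires=1
i=13 t=27 v=6: DROP (t<36-3); WM=36
i=14 t=39 v=3: → [36,45); WM=36
i=15 t=40 v=1: → [36,45); WM=37
i=16 t=44 v=4: → [36,45); WM=41
i=17 t=46 v=3: → [45,54); WM=43
i=18 t=34 v=7: DROP (t<43-3); WM=43
i=19 t=50 v=8: → [45,54); WM=47; [36,45) fires=5
i=20 t=51 v=8: → [45,54); WM=48
i=21 t=51 v=9: → [45,54); WM=48
i=22 t=42 v=8: DROP (t<48-3); WM=48

[0,9)=1 [9,18)=1 [18,27)=3 [27,36)=1 [36,45)=5 [45,54)=3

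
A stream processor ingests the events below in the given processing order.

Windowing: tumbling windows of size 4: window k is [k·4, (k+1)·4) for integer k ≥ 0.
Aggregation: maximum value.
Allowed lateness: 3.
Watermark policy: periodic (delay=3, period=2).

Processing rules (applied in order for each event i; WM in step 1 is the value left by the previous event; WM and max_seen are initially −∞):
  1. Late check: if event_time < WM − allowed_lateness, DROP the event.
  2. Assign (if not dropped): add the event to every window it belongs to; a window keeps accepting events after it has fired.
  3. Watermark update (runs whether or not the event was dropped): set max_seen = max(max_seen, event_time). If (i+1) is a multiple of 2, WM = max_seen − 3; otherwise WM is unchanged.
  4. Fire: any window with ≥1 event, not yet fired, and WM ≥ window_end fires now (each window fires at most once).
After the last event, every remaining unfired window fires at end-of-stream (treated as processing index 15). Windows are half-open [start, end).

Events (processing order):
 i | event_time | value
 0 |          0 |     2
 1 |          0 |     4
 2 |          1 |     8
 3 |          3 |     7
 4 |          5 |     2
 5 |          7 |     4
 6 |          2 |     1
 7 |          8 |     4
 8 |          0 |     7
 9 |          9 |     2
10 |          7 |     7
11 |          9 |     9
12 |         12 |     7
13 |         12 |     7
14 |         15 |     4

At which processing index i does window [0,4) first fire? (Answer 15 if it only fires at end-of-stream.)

i=0 t=0 v=2: → [0,4); WM=−∞
i=1 t=0 v=4: → [0,4); WM=-3
i=2 t=1 v=8: → [0,4); WM=-3
i=3 t=3 v=7: → [0,4); WM=0
i=4 t=5 v=2: → [4,8); WM=0
i=5 t=7 v=4: → [4,8); WM=4; [0,4) fires=8
i=6 t=2 v=1: → [0,4); WM=4
i=7 t=8 v=4: → [8,12); WM=5
i=8 t=0 v=7: DROP (t<5-3); WM=5
i=9 t=9 v=2: → [8,12); WM=6
i=10 t=7 v=7: → [4,8); WM=6
i=11 t=9 v=9: → [8,12); WM=6
i=12 t=12 v=7: → [12,16); WM=6
i=13 t=12 v=7: → [12,16); WM=9; [4,8) fires=7
i=14 t=15 v=4: → [12,16); WM=9

5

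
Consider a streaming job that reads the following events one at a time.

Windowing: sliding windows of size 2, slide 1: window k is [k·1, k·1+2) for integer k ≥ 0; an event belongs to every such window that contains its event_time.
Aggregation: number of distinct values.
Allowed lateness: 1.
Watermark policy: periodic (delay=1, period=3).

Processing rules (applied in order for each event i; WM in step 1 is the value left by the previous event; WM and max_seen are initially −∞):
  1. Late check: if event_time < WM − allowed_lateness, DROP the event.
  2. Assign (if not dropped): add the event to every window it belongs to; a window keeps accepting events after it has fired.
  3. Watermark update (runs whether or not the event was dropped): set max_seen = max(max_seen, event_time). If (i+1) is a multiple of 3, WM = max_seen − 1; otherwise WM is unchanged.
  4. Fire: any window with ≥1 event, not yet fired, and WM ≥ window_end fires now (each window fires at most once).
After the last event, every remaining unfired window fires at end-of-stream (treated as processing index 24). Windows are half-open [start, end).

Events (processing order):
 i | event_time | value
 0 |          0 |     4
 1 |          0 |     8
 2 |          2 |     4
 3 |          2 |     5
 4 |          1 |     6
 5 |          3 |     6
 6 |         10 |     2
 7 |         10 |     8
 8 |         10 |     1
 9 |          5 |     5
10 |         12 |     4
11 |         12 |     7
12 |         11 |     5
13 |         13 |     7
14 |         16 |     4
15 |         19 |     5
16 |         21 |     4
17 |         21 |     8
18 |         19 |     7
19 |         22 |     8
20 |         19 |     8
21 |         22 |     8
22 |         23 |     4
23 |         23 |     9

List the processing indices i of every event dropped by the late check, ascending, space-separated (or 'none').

9

i=0 t=0 v=4: → [0,2); WM=−∞
i=1 t=0 v=8: → [0,2); WM=−∞
i=2 t=2 v=4: → [2,4),[1,3); WM=1
i=3 t=2 v=5: → [2,4),[1,3); WM=1
i=4 t=1 v=6: → [1,3),[0,2); WM=1
i=5 t=3 v=6: → [3,5),[2,4); WM=2; [0,2) fires=3
i=6 t=10 v=2: → [10,12),[9,11); WM=2
i=7 t=10 v=8: → [10,12),[9,11); WM=2
i=8 t=10 v=1: → [10,12),[9,11); WM=9; [1,3) fires=3 [2,4) fires=3 [3,5) fires=1
i=9 t=5 v=5: DROP (t<9-1); WM=9
i=10 t=12 v=4: → [12,14),[11,13); WM=9
i=11 t=12 v=7: → [12,14),[11,13); WM=11; [9,11) fires=3
i=12 t=11 v=5: → [11,13),[10,12); WM=11
i=13 t=13 v=7: → [13,15),[12,14); WM=11
i=14 t=16 v=4: → [16,18),[15,17); WM=15; [10,12) fires=4 [11,13) fires=3 [12,14) fires=2 [13,15) fires=1
i=15 t=19 v=5: → [19,21),[18,20); WM=15
i=16 t=21 v=4: → [21,23),[20,22); WM=15
i=17 t=21 v=8: → [21,23),[20,22); WM=20; [15,17) fires=1 [16,18) fires=1 [18,20) fires=1
i=18 t=19 v=7: → [19,21),[18,20); WM=20
i=19 t=22 v=8: → [22,24),[21,23); WM=20
i=20 t=19 v=8: → [19,21),[18,20); WM=21; [19,21) fires=3
i=21 t=22 v=8: → [22,24),[21,23); WM=21
i=22 t=23 v=4: → [23,25),[22,24); WM=21
i=23 t=23 v=9: → [23,25),[22,24); WM=22; [20,22) fires=2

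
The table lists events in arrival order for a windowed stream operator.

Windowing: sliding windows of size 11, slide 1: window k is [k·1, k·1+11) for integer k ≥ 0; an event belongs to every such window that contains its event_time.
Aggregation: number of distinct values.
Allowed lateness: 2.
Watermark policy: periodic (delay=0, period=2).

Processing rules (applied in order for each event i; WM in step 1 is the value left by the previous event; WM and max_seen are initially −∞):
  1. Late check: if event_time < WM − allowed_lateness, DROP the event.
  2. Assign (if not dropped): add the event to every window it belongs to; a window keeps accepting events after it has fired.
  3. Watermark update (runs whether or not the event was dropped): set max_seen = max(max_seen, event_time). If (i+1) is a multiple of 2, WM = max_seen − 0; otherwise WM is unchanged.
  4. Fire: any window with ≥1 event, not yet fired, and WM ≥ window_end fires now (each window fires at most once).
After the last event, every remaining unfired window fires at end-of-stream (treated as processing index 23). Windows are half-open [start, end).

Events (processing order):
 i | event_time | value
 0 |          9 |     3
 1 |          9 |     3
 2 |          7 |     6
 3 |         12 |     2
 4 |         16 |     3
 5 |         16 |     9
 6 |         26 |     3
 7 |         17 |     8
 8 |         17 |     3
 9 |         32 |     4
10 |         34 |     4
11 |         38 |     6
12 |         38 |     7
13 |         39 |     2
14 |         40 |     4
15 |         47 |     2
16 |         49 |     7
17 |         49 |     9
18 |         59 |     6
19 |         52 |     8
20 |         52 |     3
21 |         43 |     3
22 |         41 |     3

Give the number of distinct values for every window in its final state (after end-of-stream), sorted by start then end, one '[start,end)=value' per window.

i=0 t=9 v=3: → [9,20),[8,19),[7,18),[6,17),[5,16),[4,15),[3,14),[2,13),[1,12),[0,11); WM=−∞
i=1 t=9 v=3: → [9,20),[8,19),[7,18),[6,17),[5,16),[4,15),[3,14),[2,13),[1,12),[0,11); WM=9
i=2 t=7 v=6: → [7,18),[6,17),[5,16),[4,15),[3,14),[2,13),[1,12),[0,11); WM=9
i=3 t=12 v=2: → [12,23),[11,22),[10,21),[9,20),[8,19),[7,18),[6,17),[5,16),[4,15),[3,14),[2,13); WM=12; [0,11) fires=2 [1,12) fires=2
i=4 t=16 v=3: → [16,27),[15,26),[14,25),[13,24),[12,23),[11,22),[10,21),[9,20),[8,19),[7,18),[6,17); WM=12
i=5 t=16 v=9: → [16,27),[15,26),[14,25),[13,24),[12,23),[11,22),[10,21),[9,20),[8,19),[7,18),[6,17); WM=16; [2,13) fires=3 [3,14) fires=3 [4,15) fires=3 [5,16) fires=3
i=6 t=26 v=3: → [26,37),[25,36),[24,35),[23,34),[22,33),[21,32),[20,31),[19,30),[18,29),[17,28),[16,27); WM=16
i=7 t=17 v=8: → [17,28),[16,27),[15,26),[14,25),[13,24),[12,23),[11,22),[10,21),[9,20),[8,19),[7,18); WM=26; [6,17) fires=4 [7,18) fires=5 [8,19) fires=4 [9,20) fires=4 [10,21) fires=4 [11,22) fires=4 [12,23) fires=4 [13,24) fires=3 [14,25) fires=3 [15,26) fires=3
i=8 t=17 v=3: DROP (t<26-2); WM=26
i=9 t=32 v=4: → [32,43),[31,42),[30,41),[29,40),[28,39),[27,38),[26,37),[25,36),[24,35),[23,34),[22,33); WM=32; [16,27) fires=3 [17,28) fires=2 [18,29) fires=1 [19,30) fires=1 [20,31) fires=1 [21,32) fires=1
i=10 t=34 v=4: → [34,45),[33,44),[32,43),[31,42),[30,41),[29,40),[28,39),[27,38),[26,37),[25,36),[24,35); WM=32
i=11 t=38 v=6: → [38,49),[37,48),[36,47),[35,46),[34,45),[33,44),[32,43),[31,42),[30,41),[29,40),[28,39); WM=38; [22,33) fires=2 [23,34) fires=2 [24,35) fires=2 [25,36) fires=2 [26,37) fires=2 [27,38) fires=1
i=12 t=38 v=7: → [38,49),[37,48),[36,47),[35,46),[34,45),[33,44),[32,43),[31,42),[30,41),[29,40),[28,39); WM=38
i=13 t=39 v=2: → [39,50),[38,49),[37,48),[36,47),[35,46),[34,45),[33,44),[32,43),[31,42),[30,41),[29,40); WM=39; [28,39) fires=3
i=14 t=40 v=4: → [40,51),[39,50),[38,49),[37,48),[36,47),[35,46),[34,45),[33,44),[32,43),[31,42),[30,41); WM=39
i=15 t=47 v=2: → [47,58),[46,57),[45,56),[44,55),[43,54),[42,53),[41,52),[40,51),[39,50),[38,49),[37,48); WM=47; [29,40) fires=4 [30,41) fires=4 [31,42) fires=4 [32,43) fires=4 [33,44) fires=4 [34,45) fires=4 [35,46) fires=4 [36,47) fires=4
i=16 t=49 v=7: → [49,60),[48,59),[47,58),[46,57),[45,56),[44,55),[43,54),[42,53),[41,52),[40,51),[39,50); WM=47
i=17 t=49 v=9: → [49,60),[48,59),[47,58),[46,57),[45,56),[44,55),[43,54),[42,53),[41,52),[40,51),[39,50); WM=49; [37,48) fires=4 [38,49) fires=4
i=18 t=59 v=6: → [59,70),[58,69),[57,68),[56,67),[55,66),[54,65),[53,64),[52,63),[51,62),[50,61),[49,60); WM=49
i=19 t=52 v=8: → [52,63),[51,62),[50,61),[49,60),[48,59),[47,58),[46,57),[45,56),[44,55),[43,54),[42,53); WM=59; [39,50) fires=4 [40,51) fires=4 [41,52) fires=3 [42,53) fires=4 [43,54) fires=4 [44,55) fires=4 [45,56) fires=4 [46,57) fires=4 [47,58) fires=4 [48,59) fires=3
i=20 t=52 v=3: DROP (t<59-2); WM=59
i=21 t=43 v=3: DROP (t<59-2); WM=59
i=22 t=41 v=3: DROP (t<59-2); WM=59

[0,11)=2 [1,12)=2 [2,13)=3 [3,14)=3 [4,15)=3 [5,16)=3 [6,17)=4 [7,18)=5 [8,19)=4 [9,20)=4 [10,21)=4 [11,22)=4 [12,23)=4 [13,24)=3 [14,25)=3 [15,26)=3 [16,27)=3 [17,28)=2 [18,29)=1 [19,30)=1 [20,31)=1 [21,32)=1 [22,33)=2 [23,34)=2 [24,35)=2 [25,36)=2 [26,37)=2 [27,38)=1 [28,39)=3 [29,40)=4 [30,41)=4 [31,42)=4 [32,43)=4 [33,44)=4 [34,45)=4 [35,46)=4 [36,47)=4 [37,48)=4 [38,49)=4 [39,50)=4 [40,51)=4 [41,52)=3 [42,53)=4 [43,54)=4 [44,55)=4 [45,56)=4 [46,57)=4 [47,58)=4 [48,59)=3 [49,60)=4 [50,61)=2 [51,62)=2 [52,63)=2 [53,64)=1 [54,65)=1 [55,66)=1 [56,67)=1 [57,68)=1 [58,69)=1 [59,70)=1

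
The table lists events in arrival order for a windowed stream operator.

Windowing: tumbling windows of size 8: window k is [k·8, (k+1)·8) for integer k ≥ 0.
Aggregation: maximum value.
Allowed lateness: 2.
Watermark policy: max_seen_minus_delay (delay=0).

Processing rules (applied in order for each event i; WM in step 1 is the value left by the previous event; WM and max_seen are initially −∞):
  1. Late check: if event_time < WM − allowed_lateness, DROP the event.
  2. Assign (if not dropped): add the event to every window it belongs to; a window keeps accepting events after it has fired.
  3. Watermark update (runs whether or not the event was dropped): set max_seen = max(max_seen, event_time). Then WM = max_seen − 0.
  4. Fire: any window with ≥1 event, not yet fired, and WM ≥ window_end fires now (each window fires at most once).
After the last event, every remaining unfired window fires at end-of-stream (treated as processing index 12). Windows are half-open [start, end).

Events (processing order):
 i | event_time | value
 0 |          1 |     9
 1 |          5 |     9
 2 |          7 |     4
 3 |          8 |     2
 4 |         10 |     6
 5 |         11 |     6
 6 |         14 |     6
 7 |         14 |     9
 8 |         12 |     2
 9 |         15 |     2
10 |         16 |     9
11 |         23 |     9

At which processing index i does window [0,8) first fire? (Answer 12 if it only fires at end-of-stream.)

3

i=0 t=1 v=9: → [0,8); WM=1
i=1 t=5 v=9: → [0,8); WM=5
i=2 t=7 v=4: → [0,8); WM=7
i=3 t=8 v=2: → [8,16); WM=8; [0,8) fires=9
i=4 t=10 v=6: → [8,16); WM=10
i=5 t=11 v=6: → [8,16); WM=11
i=6 t=14 v=6: → [8,16); WM=14
i=7 t=14 v=9: → [8,16); WM=14
i=8 t=12 v=2: → [8,16); WM=14
i=9 t=15 v=2: → [8,16); WM=15
i=10 t=16 v=9: → [16,24); WM=16; [8,16) fires=9
i=11 t=23 v=9: → [16,24); WM=23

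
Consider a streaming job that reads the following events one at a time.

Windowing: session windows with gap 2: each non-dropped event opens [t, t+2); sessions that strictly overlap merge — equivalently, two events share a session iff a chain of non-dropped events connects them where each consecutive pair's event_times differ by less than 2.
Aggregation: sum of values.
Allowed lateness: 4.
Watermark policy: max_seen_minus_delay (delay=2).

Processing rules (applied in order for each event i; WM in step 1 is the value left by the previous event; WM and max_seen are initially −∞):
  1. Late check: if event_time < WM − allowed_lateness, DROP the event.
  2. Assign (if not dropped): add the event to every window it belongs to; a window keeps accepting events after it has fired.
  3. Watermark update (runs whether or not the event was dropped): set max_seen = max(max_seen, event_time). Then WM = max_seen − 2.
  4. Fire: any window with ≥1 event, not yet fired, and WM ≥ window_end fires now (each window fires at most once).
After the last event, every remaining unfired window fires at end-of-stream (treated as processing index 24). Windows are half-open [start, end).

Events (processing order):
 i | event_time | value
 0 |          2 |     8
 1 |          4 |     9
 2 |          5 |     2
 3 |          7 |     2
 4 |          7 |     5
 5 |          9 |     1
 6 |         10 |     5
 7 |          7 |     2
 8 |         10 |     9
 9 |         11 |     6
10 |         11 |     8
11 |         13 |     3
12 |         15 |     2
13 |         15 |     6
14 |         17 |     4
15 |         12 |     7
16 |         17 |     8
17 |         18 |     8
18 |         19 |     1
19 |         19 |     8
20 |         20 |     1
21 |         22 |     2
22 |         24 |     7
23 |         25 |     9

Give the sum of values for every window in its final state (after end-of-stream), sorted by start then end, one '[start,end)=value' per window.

i=0 t=2 v=8: → [2,4); WM=0
i=1 t=4 v=9: → [4,6); WM=2
i=2 t=5 v=2: → [4,7); WM=3
i=3 t=7 v=2: → [7,9); WM=5
i=4 t=7 v=5: → [7,9); WM=5
i=5 t=9 v=1: → [9,11); WM=7
i=6 t=10 v=5: → [9,12); WM=8
i=7 t=7 v=2: → [7,9); WM=8
i=8 t=10 v=9: → [9,12); WM=8
i=9 t=11 v=6: → [9,13); WM=9
i=10 t=11 v=8: → [9,13); WM=9
i=11 t=13 v=3: → [13,15); WM=11
i=12 t=15 v=2: → [15,17); WM=13
i=13 t=15 v=6: → [15,17); WM=13
i=14 t=17 v=4: → [17,19); WM=15
i=15 t=12 v=7: → [9,15); WM=15
i=16 t=17 v=8: → [17,19); WM=15
i=17 t=18 v=8: → [17,20); WM=16
i=18 t=19 v=1: → [17,21); WM=17
i=19 t=19 v=8: → [17,21); WM=17
i=20 t=20 v=1: → [17,22); WM=18
i=21 t=22 v=2: → [22,24); WM=20
i=22 t=24 v=7: → [24,26); WM=22
i=23 t=25 v=9: → [24,27); WM=23

[2,4)=8 [4,7)=11 [7,9)=9 [9,15)=39 [15,17)=8 [17,22)=30 [22,24)=2 [24,27)=16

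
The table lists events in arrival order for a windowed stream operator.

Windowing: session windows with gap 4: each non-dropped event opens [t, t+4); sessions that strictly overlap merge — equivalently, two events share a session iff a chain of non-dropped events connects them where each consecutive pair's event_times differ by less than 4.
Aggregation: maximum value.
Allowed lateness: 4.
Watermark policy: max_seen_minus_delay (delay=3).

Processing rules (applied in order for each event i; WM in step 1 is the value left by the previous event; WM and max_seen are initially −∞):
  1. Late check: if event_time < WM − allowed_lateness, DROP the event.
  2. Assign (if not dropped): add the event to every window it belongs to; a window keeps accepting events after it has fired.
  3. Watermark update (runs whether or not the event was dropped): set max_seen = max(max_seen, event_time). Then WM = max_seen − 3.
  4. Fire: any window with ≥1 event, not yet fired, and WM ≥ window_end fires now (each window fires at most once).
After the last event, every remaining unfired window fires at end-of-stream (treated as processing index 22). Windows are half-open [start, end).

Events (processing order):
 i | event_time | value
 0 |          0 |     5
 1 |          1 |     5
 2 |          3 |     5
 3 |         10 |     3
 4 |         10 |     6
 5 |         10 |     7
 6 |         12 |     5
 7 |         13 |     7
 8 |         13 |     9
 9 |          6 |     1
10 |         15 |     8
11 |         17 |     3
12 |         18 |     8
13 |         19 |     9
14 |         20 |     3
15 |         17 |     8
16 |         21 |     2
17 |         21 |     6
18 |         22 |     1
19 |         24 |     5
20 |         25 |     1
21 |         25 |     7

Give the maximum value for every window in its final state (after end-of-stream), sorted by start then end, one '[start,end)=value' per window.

i=0 t=0 v=5: → [0,4); WM=-3
i=1 t=1 v=5: → [0,5); WM=-2
i=2 t=3 v=5: → [0,7); WM=0
i=3 t=10 v=3: → [10,14); WM=7
i=4 t=10 v=6: → [10,14); WM=7
i=5 t=10 v=7: → [10,14); WM=7
i=6 t=12 v=5: → [10,16); WM=9
i=7 t=13 v=7: → [10,17); WM=10
i=8 t=13 v=9: → [10,17); WM=10
i=9 t=6 v=1: → [0,10); WM=10
i=10 t=15 v=8: → [10,19); WM=12
i=11 t=17 v=3: → [10,21); WM=14
i=12 t=18 v=8: → [10,22); WM=15
i=13 t=19 v=9: → [10,23); WM=16
i=14 t=20 v=3: → [10,24); WM=17
i=15 t=17 v=8: → [10,24); WM=17
i=16 t=21 v=2: → [10,25); WM=18
i=17 t=21 v=6: → [10,25); WM=18
i=18 t=22 v=1: → [10,26); WM=19
i=19 t=24 v=5: → [10,28); WM=21
i=20 t=25 v=1: → [10,29); WM=22
i=21 t=25 v=7: → [10,29); WM=22

[0,10)=5 [10,29)=9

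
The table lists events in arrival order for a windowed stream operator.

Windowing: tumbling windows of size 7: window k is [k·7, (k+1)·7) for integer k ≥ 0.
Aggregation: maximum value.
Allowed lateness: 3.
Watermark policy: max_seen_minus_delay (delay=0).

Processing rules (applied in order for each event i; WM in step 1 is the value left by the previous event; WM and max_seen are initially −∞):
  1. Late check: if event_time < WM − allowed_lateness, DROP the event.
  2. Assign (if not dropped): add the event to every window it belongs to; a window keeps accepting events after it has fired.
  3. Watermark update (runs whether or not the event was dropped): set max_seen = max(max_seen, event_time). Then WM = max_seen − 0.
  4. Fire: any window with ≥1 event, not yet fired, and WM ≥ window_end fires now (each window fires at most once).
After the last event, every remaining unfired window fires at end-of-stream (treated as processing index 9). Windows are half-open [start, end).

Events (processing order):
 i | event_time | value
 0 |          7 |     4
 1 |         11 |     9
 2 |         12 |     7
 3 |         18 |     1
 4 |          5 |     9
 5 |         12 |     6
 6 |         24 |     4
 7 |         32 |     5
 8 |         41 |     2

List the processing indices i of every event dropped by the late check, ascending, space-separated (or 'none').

i=0 t=7 v=4: → [7,14); WM=7
i=1 t=11 v=9: → [7,14); WM=11
i=2 t=12 v=7: → [7,14); WM=12
i=3 t=18 v=1: → [14,21); WM=18; [7,14) fires=9
i=4 t=5 v=9: DROP (t<18-3); WM=18
i=5 t=12 v=6: DROP (t<18-3); WM=18
i=6 t=24 v=4: → [21,28); WM=24; [14,21) fires=1
i=7 t=32 v=5: → [28,35); WM=32; [21,28) fires=4
i=8 t=41 v=2: → [35,42); WM=41; [28,35) fires=5

4 5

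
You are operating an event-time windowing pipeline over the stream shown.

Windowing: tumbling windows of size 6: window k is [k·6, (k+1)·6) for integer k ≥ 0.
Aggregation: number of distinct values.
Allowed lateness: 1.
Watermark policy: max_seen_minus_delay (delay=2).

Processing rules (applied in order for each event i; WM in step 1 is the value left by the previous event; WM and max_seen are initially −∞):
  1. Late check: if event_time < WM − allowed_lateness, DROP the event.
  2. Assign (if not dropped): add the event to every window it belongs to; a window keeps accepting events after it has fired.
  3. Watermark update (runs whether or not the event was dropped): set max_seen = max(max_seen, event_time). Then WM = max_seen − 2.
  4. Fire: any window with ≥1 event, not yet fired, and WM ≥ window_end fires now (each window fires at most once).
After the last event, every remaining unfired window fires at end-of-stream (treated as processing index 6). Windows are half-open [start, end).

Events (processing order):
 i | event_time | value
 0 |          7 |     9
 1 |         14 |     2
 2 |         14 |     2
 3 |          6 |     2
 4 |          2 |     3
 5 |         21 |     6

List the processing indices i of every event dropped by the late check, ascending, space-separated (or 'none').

i=0 t=7 v=9: → [6,12); WM=5
i=1 t=14 v=2: → [12,18); WM=12; [6,12) fires=1
i=2 t=14 v=2: → [12,18); WM=12
i=3 t=6 v=2: DROP (t<12-1); WM=12
i=4 t=2 v=3: DROP (t<12-1); WM=12
i=5 t=21 v=6: → [18,24); WM=19; [12,18) fires=1

3 4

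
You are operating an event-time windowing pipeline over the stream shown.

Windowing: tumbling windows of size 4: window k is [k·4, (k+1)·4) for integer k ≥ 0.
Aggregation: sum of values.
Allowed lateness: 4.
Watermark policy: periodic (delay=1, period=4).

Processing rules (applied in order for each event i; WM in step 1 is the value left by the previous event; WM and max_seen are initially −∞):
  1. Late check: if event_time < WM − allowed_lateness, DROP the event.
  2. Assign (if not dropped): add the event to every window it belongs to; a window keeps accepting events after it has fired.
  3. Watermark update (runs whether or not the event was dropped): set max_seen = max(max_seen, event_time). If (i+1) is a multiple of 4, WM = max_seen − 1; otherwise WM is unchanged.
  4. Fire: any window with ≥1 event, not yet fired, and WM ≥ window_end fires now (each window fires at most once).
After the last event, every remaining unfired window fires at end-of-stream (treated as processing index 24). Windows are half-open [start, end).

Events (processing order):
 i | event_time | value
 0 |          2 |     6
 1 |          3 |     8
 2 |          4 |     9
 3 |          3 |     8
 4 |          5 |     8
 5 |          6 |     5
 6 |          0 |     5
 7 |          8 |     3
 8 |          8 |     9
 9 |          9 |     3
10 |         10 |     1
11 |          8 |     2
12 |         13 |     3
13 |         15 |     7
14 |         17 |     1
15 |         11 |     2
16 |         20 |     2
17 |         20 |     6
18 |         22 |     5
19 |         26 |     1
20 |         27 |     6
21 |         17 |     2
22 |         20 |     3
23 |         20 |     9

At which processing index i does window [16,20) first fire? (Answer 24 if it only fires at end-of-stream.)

19

i=0 t=2 v=6: → [0,4); WM=−∞
i=1 t=3 v=8: → [0,4); WM=−∞
i=2 t=4 v=9: → [4,8); WM=−∞
i=3 t=3 v=8: → [0,4); WM=3
i=4 t=5 v=8: → [4,8); WM=3
i=5 t=6 v=5: → [4,8); WM=3
i=6 t=0 v=5: → [0,4); WM=3
i=7 t=8 v=3: → [8,12); WM=7; [0,4) fires=27
i=8 t=8 v=9: → [8,12); WM=7
i=9 t=9 v=3: → [8,12); WM=7
i=10 t=10 v=1: → [8,12); WM=7
i=11 t=8 v=2: → [8,12); WM=9; [4,8) fires=22
i=12 t=13 v=3: → [12,16); WM=9
i=13 t=15 v=7: → [12,16); WM=9
i=14 t=17 v=1: → [16,20); WM=9
i=15 t=11 v=2: → [8,12); WM=16; [8,12) fires=20 [12,16) fires=10
i=16 t=20 v=2: → [20,24); WM=16
i=17 t=20 v=6: → [20,24); WM=16
i=18 t=22 v=5: → [20,24); WM=16
i=19 t=26 v=1: → [24,28); WM=25; [16,20) fires=1 [20,24) fires=13
i=20 t=27 v=6: → [24,28); WM=25
i=21 t=17 v=2: DROP (t<25-4); WM=25
i=22 t=20 v=3: DROP (t<25-4); WM=25
i=23 t=20 v=9: DROP (t<25-4); WM=26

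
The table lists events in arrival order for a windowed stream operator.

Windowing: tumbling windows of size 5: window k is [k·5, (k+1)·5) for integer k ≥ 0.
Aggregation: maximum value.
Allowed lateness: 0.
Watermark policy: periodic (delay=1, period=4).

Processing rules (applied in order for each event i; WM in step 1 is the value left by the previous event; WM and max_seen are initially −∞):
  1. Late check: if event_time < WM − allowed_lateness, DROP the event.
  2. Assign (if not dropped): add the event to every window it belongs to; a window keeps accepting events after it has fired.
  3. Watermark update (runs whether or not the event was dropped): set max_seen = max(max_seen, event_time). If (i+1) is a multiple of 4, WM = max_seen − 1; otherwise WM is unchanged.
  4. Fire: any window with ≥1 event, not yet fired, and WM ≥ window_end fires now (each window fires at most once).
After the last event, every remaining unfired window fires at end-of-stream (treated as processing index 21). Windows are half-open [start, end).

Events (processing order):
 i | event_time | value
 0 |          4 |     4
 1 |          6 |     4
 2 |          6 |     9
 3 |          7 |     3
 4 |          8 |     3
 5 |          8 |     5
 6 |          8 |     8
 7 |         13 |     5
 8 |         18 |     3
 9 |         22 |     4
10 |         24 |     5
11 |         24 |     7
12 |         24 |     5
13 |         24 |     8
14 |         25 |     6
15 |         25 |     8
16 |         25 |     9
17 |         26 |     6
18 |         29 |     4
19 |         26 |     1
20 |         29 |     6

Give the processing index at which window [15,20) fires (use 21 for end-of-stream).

11

i=0 t=4 v=4: → [0,5); WM=−∞
i=1 t=6 v=4: → [5,10); WM=−∞
i=2 t=6 v=9: → [5,10); WM=−∞
i=3 t=7 v=3: → [5,10); WM=6; [0,5) fires=4
i=4 t=8 v=3: → [5,10); WM=6
i=5 t=8 v=5: → [5,10); WM=6
i=6 t=8 v=8: → [5,10); WM=6
i=7 t=13 v=5: → [10,15); WM=12; [5,10) fires=9
i=8 t=18 v=3: → [15,20); WM=12
i=9 t=22 v=4: → [20,25); WM=12
i=10 t=24 v=5: → [20,25); WM=12
i=11 t=24 v=7: → [20,25); WM=23; [10,15) fires=5 [15,20) fires=3
i=12 t=24 v=5: → [20,25); WM=23
i=13 t=24 v=8: → [20,25); WM=23
i=14 t=25 v=6: → [25,30); WM=23
i=15 t=25 v=8: → [25,30); WM=24
i=16 t=25 v=9: → [25,30); WM=24
i=17 t=26 v=6: → [25,30); WM=24
i=18 t=29 v=4: → [25,30); WM=24
i=19 t=26 v=1: → [25,30); WM=28; [20,25) fires=8
i=20 t=29 v=6: → [25,30); WM=28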